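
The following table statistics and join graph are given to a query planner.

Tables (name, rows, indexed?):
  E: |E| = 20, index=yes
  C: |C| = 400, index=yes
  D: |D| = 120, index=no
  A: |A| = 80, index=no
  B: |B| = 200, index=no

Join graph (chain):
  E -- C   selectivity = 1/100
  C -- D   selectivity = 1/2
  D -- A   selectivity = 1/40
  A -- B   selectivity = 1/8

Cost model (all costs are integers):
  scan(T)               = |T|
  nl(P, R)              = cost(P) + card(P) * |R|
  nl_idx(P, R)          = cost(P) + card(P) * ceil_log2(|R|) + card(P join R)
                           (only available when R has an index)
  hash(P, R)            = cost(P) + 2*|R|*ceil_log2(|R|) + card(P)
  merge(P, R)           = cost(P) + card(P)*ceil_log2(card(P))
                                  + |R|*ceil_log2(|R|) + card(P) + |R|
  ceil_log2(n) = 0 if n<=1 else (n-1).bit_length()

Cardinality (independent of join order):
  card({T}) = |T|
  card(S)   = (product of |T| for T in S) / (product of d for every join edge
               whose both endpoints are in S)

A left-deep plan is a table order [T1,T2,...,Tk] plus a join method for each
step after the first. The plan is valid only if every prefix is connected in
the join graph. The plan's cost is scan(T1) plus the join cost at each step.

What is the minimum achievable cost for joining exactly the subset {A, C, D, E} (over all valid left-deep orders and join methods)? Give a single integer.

7800

Selinger DP over subsets of {A,C,D,E}:
  {E}: scan cost=20, card=20
  {C}: scan cost=400, card=400
  {D}: scan cost=120, card=120
  {A}: scan cost=80, card=80
  {CE}: card=80; try (C,nl_idx)→280, (E,hash)→1000, (E,nl_idx)→2480, (C,merge)→4140, (E,merge)→4520, (C,hash)→7240 …(+2); best=280 via (C,nl_idx)
  {CD}: card=24000; try (D,hash)→2480, (C,merge)→5080, (D,merge)→5360, (C,hash)→7440, (C,nl_idx)→25200, (C,nl)→48120 …(+1); best=2480 via (D,hash)
  {AD}: card=240; try (A,hash)→1360, (D,merge)→1680, (A,merge)→1720, (D,hash)→1840, (D,nl)→9680, (A,nl)→9720; best=1360 via (A,hash)
  {CDE}: card=4800; try (D,merge)→1880, (D,hash)→2040, (D,nl)→9880, (E,hash)→26680, (E,nl_idx)→127280, (E,merge)→386600 …(+1); best=1880 via (D,merge)
  {ACD}: card=48000; try (C,merge)→7520, (C,hash)→8800, (A,hash)→27600, (C,nl_idx)→51520, (C,nl)→97360, (A,merge)→387120 …(+1); best=7520 via (C,merge)
  {ACDE}: card=9600; try (A,hash)→7800, (E,hash)→55720, (A,merge)→69720, (E,nl_idx)→257120, (A,nl)→385880, (E,merge)→823640 …(+1); best=7800 via (A,hash)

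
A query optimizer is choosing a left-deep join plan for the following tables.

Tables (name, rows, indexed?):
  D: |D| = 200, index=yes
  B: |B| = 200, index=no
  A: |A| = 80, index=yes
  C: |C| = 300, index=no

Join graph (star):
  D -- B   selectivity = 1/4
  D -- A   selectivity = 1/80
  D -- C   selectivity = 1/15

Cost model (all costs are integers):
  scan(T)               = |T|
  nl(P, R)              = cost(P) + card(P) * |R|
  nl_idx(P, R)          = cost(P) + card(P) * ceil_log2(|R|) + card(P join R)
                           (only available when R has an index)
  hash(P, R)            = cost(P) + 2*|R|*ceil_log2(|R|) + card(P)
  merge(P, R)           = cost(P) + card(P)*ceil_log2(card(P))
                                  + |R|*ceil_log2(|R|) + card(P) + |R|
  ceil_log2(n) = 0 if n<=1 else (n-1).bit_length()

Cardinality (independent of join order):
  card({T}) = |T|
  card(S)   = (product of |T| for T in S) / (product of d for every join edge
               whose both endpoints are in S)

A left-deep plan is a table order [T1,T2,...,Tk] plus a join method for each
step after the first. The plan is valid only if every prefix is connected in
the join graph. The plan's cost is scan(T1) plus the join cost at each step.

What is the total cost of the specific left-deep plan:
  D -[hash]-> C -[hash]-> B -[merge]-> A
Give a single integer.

3813640

step 1: scan D: cost=200, card=200
step 2: join C via hash
    card(P join C) = 200*300/(15) = 4000
    cost = 200 + 2*300*9 + 200 = 5800
step 3: join B via hash
    card(P join B) = 4000*200/(4) = 200000
    cost = 5800 + 2*200*8 + 4000 = 13000
step 4: join A via merge
    card(P join A) = 200000*80/(80) = 200000
    cost = 13000 + 200000*18 + 80*7 + 200000 + 80 = 3813640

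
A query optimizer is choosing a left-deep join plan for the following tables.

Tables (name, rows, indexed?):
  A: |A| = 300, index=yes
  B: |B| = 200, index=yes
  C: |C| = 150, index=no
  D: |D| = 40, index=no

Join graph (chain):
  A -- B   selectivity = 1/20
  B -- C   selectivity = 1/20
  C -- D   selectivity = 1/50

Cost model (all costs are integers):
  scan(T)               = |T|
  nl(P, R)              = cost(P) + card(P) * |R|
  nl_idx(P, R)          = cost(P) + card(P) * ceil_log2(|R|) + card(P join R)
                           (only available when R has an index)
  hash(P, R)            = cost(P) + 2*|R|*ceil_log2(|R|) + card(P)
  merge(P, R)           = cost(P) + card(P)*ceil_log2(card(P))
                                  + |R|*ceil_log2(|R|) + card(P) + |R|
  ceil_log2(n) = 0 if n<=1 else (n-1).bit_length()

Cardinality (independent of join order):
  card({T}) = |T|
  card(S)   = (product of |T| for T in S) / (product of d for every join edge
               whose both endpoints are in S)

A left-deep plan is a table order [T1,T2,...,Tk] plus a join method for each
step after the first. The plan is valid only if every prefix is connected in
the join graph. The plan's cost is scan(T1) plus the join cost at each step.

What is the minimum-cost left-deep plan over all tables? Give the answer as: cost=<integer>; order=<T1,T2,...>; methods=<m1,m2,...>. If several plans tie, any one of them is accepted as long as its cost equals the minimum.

Selinger DP (subsets sized 1..n):
  {A}: scan cost=300, card=300
  {B}: scan cost=200, card=200
  {C}: scan cost=150, card=150
  {D}: scan cost=40, card=40
  {AB}: card=3000; try (B,hash)→3800, (A,merge)→5000, (A,nl_idx)→5000, (B,merge)→5100, (B,nl_idx)→5700, (A,hash)→5800 …(+2); best=3800 via (B,hash)
  {BC}: card=1500; try (C,hash)→2800, (B,nl_idx)→2850, (B,merge)→3300, (C,merge)→3350, (B,hash)→3500, (B,nl)→30150 …(+1); best=2800 via (C,hash)
  {CD}: card=120; try (D,hash)→780, (C,merge)→1670, (D,merge)→1780, (C,hash)→2480, (C,nl)→6040, (D,nl)→6150; best=780 via (D,hash)
  {ABC}: card=22500; try (C,hash)→9200, (A,hash)→9700, (A,merge)→23800, (A,nl_idx)→38800, (C,merge)→44150, (A,nl)→452800 …(+1); best=9200 via (C,hash)
  {BCD}: card=1200; try (B,nl_idx)→2940, (B,merge)→3540, (B,hash)→4100, (D,hash)→4780, (D,merge)→21080, (B,nl)→24780 …(+1); best=2940 via (B,nl_idx)
  {ABCD}: card=18000; try (A,hash)→9540, (A,merge)→20340, (A,nl_idx)→31740, (D,hash)→32180, (A,nl)→362940, (D,merge)→369480 …(+1); best=9540 via (A,hash)

cost=9540; order=C,D,B,A; methods=hash,nl_idx,hash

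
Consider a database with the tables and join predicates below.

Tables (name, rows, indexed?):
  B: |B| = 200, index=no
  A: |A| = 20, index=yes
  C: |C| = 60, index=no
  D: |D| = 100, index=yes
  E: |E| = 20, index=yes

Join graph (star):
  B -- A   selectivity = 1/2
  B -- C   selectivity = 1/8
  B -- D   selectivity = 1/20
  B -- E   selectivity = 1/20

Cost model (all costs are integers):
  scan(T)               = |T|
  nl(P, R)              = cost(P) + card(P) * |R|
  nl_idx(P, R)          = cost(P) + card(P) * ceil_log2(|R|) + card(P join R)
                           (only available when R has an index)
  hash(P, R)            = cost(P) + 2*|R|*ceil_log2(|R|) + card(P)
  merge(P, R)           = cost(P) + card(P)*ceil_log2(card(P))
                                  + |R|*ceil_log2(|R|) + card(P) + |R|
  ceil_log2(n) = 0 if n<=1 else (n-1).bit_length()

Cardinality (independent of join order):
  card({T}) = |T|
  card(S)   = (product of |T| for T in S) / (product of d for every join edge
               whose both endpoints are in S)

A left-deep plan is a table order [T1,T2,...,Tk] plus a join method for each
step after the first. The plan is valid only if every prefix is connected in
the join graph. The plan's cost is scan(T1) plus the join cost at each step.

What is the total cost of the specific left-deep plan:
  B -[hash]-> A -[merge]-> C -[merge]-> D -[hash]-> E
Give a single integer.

step 1: scan B: cost=200, card=200
step 2: join A via hash
    card(P join A) = 200*20/(2) = 2000
    cost = 200 + 2*20*5 + 200 = 600
step 3: join C via merge
    card(P join C) = 2000*60/(8) = 15000
    cost = 600 + 2000*11 + 60*6 + 2000 + 60 = 25020
step 4: join D via merge
    card(P join D) = 15000*100/(20) = 75000
    cost = 25020 + 15000*14 + 100*7 + 15000 + 100 = 250820
step 5: join E via hash
    card(P join E) = 75000*20/(20) = 75000
    cost = 250820 + 2*20*5 + 75000 = 326020

326020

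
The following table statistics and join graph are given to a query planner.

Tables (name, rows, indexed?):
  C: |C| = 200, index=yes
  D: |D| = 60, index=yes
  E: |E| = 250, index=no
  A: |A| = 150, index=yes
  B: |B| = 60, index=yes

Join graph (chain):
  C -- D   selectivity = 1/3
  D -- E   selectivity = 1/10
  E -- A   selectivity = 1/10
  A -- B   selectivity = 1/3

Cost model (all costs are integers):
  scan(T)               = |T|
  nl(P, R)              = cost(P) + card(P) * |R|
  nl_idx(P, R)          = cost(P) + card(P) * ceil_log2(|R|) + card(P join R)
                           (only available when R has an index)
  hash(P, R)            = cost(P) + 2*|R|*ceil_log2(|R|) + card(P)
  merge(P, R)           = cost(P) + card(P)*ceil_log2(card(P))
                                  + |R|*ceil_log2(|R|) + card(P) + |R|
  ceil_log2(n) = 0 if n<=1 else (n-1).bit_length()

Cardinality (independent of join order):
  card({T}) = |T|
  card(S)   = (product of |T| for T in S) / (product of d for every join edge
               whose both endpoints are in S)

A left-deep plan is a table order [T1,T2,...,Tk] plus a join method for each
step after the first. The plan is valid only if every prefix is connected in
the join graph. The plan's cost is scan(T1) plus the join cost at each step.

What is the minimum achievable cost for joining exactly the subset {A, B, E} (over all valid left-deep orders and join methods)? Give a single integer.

Selinger DP over subsets of {A,B,E}:
  {E}: scan cost=250, card=250
  {A}: scan cost=150, card=150
  {B}: scan cost=60, card=60
  {AE}: card=3750; try (A,hash)→2900, (E,merge)→3750, (A,merge)→3850, (E,hash)→4300, (A,nl_idx)→6000, (E,nl)→37650 …(+1); best=2900 via (A,hash)
  {AB}: card=3000; try (B,hash)→1020, (A,merge)→1830, (B,merge)→1920, (A,hash)→2520, (A,nl_idx)→3540, (B,nl_idx)→4050 …(+2); best=1020 via (B,hash)
  {ABE}: card=75000; try (B,hash)→7370, (E,hash)→8020, (E,merge)→42270, (B,merge)→52070, (B,nl_idx)→100400, (B,nl)→227900 …(+1); best=7370 via (B,hash)

7370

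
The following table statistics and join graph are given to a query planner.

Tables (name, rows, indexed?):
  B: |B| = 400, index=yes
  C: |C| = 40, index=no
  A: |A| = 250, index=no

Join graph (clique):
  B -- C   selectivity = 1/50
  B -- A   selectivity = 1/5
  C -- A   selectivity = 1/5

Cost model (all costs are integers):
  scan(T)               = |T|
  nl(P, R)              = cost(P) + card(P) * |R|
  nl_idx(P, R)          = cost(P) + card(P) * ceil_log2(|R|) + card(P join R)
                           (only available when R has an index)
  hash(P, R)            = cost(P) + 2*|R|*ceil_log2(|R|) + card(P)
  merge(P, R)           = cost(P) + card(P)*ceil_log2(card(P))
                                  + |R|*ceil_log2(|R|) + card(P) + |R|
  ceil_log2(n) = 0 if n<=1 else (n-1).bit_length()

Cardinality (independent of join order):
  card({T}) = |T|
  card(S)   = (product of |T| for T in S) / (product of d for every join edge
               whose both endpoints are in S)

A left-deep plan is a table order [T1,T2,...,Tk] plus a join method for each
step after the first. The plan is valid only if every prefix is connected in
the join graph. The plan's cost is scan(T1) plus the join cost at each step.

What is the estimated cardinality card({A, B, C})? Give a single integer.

3200

Tables in S: A(250), B(400), C(40)
Edges inside S: B-C(d=50), B-A(d=5), C-A(d=5)
numerator = 250 * 400 * 40 = 4000000
denominator = 50 * 5 * 5 = 1250
card(S) = 4000000 / 1250 = 3200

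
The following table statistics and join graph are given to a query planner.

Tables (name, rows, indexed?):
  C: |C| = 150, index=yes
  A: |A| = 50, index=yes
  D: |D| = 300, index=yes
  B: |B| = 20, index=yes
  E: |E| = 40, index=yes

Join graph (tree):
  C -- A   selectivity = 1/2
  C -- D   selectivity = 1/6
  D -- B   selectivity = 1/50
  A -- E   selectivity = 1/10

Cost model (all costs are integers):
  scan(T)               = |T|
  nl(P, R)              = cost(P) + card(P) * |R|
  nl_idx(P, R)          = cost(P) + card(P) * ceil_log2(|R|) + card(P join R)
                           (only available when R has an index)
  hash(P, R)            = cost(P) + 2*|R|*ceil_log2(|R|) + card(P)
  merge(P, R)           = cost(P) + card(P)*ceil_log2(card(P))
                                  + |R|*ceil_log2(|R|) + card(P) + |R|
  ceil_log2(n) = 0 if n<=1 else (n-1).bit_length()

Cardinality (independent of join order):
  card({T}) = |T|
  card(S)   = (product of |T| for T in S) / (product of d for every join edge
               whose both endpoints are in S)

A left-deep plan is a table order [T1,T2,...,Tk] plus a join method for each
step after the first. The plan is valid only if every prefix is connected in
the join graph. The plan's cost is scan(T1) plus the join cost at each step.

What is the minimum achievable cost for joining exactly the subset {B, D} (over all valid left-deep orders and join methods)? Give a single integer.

320

Selinger DP over subsets of {B,D}:
  {D}: scan cost=300, card=300
  {B}: scan cost=20, card=20
  {BD}: card=120; try (D,nl_idx)→320, (B,hash)→800, (B,nl_idx)→1920, (D,merge)→3140, (B,merge)→3420, (D,hash)→5440 …(+2); best=320 via (D,nl_idx)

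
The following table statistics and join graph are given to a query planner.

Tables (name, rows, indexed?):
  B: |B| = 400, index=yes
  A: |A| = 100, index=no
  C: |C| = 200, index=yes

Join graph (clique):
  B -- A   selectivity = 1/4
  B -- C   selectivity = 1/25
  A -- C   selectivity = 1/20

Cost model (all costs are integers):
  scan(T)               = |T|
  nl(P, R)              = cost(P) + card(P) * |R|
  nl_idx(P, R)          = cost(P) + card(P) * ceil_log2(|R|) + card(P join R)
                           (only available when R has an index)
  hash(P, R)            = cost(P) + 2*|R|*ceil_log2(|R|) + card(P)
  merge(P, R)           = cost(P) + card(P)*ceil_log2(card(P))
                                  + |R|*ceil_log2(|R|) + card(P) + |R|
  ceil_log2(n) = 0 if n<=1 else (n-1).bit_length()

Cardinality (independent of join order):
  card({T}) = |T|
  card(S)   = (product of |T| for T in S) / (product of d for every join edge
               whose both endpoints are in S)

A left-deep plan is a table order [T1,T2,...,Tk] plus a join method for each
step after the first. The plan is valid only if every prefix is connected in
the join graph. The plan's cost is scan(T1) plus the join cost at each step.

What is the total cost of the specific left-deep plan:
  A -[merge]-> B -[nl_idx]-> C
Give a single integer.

step 1: scan A: cost=100, card=100
step 2: join B via merge
    card(P join B) = 100*400/(4) = 10000
    cost = 100 + 100*7 + 400*9 + 100 + 400 = 4900
step 3: join C via nl_idx
    card(P join C) = 10000*200/(25*20) = 4000
    cost = 4900 + 10000*8 + 4000 = 88900

88900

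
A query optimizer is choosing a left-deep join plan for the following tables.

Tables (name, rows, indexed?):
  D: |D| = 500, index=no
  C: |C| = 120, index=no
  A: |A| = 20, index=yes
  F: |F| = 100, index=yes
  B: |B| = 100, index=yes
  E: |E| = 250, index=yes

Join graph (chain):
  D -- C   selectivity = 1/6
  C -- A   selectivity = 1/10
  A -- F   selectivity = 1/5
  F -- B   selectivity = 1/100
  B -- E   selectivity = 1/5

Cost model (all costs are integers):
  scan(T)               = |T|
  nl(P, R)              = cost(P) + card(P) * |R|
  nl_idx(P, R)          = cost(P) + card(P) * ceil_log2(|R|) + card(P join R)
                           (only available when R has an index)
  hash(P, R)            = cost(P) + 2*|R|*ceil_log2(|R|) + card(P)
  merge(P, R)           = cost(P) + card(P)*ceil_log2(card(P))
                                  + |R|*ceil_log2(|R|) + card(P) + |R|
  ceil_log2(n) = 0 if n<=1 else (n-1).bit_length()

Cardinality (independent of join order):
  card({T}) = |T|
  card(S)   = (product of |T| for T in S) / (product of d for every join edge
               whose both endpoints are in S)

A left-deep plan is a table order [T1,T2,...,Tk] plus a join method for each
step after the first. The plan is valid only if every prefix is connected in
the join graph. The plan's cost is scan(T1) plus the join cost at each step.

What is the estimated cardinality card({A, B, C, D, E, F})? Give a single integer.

20000000

Tables in S: A(20), B(100), C(120), D(500), E(250), F(100)
Edges inside S: D-C(d=6), C-A(d=10), A-F(d=5), F-B(d=100), B-E(d=5)
numerator = 20 * 100 * 120 * 500 * 250 * 100 = 3000000000000
denominator = 6 * 10 * 5 * 100 * 5 = 150000
card(S) = 3000000000000 / 150000 = 20000000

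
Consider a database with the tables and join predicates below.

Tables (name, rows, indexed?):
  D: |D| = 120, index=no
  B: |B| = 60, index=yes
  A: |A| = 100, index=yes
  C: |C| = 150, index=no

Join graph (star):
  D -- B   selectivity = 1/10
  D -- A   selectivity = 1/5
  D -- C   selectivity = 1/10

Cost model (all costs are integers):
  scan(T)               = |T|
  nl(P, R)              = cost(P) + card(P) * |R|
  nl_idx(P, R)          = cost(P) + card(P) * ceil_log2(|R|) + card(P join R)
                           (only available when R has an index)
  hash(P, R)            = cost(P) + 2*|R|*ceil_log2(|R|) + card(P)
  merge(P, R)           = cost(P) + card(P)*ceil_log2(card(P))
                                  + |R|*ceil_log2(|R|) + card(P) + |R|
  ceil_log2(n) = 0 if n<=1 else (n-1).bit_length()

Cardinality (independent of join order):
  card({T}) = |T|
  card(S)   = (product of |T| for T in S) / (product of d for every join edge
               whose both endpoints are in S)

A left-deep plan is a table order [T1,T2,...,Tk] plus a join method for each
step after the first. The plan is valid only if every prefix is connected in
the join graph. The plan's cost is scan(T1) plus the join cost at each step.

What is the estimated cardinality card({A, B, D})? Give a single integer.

14400

Tables in S: A(100), B(60), D(120)
Edges inside S: D-B(d=10), D-A(d=5)
numerator = 100 * 60 * 120 = 720000
denominator = 10 * 5 = 50
card(S) = 720000 / 50 = 14400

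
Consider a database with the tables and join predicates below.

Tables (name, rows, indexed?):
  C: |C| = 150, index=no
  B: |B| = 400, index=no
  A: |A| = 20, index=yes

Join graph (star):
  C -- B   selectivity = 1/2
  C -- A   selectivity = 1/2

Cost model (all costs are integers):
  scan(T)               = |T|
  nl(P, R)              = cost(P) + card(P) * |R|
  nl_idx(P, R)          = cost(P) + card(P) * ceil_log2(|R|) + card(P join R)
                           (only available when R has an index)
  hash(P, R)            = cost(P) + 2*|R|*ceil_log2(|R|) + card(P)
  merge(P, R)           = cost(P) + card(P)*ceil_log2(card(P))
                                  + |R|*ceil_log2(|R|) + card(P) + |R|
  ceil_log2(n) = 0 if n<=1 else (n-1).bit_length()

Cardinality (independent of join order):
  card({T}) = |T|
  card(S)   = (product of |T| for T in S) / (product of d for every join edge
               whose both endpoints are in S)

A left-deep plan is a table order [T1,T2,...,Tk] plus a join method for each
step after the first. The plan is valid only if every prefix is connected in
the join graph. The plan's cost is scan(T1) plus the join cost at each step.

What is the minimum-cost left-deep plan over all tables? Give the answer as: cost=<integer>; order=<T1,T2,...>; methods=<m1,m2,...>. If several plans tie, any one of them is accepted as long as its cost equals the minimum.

cost=9200; order=C,A,B; methods=hash,hash

Selinger DP (subsets sized 1..n):
  {C}: scan cost=150, card=150
  {B}: scan cost=400, card=400
  {A}: scan cost=20, card=20
  {BC}: card=30000; try (C,hash)→3200, (B,merge)→5500, (C,merge)→5750, (B,hash)→7500, (B,nl)→60150, (C,nl)→60400; best=3200 via (C,hash)
  {AC}: card=1500; try (A,hash)→500, (C,merge)→1490, (A,merge)→1620, (A,nl_idx)→2400, (C,hash)→2440, (C,nl)→3020 …(+1); best=500 via (A,hash)
  {ABC}: card=300000; try (B,hash)→9200, (B,merge)→22500, (A,hash)→33400, (A,nl_idx)→453200, (A,merge)→483320, (B,nl)→600500 …(+1); best=9200 via (B,hash)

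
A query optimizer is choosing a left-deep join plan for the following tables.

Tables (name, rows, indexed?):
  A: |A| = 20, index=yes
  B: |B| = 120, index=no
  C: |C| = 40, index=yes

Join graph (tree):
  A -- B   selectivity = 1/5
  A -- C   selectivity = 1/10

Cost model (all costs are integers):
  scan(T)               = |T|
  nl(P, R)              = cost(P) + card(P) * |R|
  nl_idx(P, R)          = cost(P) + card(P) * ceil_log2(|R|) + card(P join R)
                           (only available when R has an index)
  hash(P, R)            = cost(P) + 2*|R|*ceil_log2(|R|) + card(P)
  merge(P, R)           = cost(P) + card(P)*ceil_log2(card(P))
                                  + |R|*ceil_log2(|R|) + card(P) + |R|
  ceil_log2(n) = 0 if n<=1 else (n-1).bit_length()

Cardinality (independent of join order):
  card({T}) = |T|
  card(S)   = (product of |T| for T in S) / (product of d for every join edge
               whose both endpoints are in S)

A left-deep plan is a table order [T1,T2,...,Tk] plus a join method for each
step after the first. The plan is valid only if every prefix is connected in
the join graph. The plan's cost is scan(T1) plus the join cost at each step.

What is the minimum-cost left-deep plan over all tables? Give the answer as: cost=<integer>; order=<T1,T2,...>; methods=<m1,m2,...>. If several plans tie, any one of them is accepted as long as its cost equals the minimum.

cost=1400; order=B,A,C; methods=hash,hash

Selinger DP (subsets sized 1..n):
  {A}: scan cost=20, card=20
  {B}: scan cost=120, card=120
  {C}: scan cost=40, card=40
  {AB}: card=480; try (A,hash)→440, (B,merge)→1100, (A,merge)→1200, (A,nl_idx)→1200, (B,hash)→1720, (B,nl)→2420 …(+1); best=440 via (A,hash)
  {AC}: card=80; try (C,nl_idx)→220, (A,hash)→280, (A,nl_idx)→320, (C,merge)→420, (A,merge)→440, (C,hash)→520 …(+2); best=220 via (C,nl_idx)
  {ABC}: card=1920; try (C,hash)→1400, (B,merge)→1820, (B,hash)→1980, (C,nl_idx)→5240, (C,merge)→5520, (B,nl)→9820 …(+1); best=1400 via (C,hash)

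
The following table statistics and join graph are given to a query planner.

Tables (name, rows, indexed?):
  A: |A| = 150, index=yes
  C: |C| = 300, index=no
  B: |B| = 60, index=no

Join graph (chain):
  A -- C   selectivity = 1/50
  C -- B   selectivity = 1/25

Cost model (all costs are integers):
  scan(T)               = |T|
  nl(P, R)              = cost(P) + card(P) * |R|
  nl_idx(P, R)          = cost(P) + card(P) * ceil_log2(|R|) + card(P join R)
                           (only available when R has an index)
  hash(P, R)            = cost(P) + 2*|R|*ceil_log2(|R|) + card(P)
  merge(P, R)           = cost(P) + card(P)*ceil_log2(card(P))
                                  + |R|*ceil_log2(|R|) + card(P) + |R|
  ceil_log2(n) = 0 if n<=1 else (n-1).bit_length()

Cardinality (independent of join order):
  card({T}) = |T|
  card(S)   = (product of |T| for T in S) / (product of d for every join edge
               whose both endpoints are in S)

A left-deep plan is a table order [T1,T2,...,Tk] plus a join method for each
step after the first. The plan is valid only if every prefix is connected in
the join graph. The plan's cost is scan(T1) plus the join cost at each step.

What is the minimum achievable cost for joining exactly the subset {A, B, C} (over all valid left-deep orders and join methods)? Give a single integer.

Selinger DP over subsets of {A,B,C}:
  {A}: scan cost=150, card=150
  {C}: scan cost=300, card=300
  {B}: scan cost=60, card=60
  {AC}: card=900; try (A,hash)→3000, (A,nl_idx)→3600, (C,merge)→4500, (A,merge)→4650, (C,hash)→5700, (C,nl)→45150 …(+1); best=3000 via (A,hash)
  {BC}: card=720; try (B,hash)→1320, (C,merge)→3480, (B,merge)→3720, (C,hash)→5520, (C,nl)→18060, (B,nl)→18300; best=1320 via (B,hash)
  {ABC}: card=2160; try (A,hash)→4440, (B,hash)→4620, (A,nl_idx)→9240, (A,merge)→10590, (B,merge)→13320, (B,nl)→57000 …(+1); best=4440 via (A,hash)

4440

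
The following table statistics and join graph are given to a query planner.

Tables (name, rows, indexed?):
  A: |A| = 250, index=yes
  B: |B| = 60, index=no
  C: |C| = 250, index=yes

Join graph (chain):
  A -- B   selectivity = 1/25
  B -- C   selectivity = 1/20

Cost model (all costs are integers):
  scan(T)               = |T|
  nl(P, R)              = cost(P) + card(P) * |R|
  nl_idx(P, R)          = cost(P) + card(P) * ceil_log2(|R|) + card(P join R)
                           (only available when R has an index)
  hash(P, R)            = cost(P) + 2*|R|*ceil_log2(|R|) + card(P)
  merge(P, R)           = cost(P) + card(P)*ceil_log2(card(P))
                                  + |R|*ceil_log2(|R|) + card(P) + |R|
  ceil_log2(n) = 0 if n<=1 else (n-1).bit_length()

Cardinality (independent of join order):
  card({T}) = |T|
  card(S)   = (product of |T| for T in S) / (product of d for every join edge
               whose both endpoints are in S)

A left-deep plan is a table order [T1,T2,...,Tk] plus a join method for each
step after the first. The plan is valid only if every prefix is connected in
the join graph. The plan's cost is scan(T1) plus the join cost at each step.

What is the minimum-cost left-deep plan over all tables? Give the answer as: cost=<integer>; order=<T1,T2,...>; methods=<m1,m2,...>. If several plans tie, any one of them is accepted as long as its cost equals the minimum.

cost=5740; order=B,A,C; methods=nl_idx,hash

Selinger DP (subsets sized 1..n):
  {A}: scan cost=250, card=250
  {B}: scan cost=60, card=60
  {C}: scan cost=250, card=250
  {AB}: card=600; try (A,nl_idx)→1140, (B,hash)→1220, (A,merge)→2730, (B,merge)→2920, (A,hash)→4120, (A,nl)→15060 …(+1); best=1140 via (A,nl_idx)
  {BC}: card=750; try (B,hash)→1220, (C,nl_idx)→1290, (C,merge)→2730, (B,merge)→2920, (C,hash)→4120, (C,nl)→15060 …(+1); best=1220 via (B,hash)
  {ABC}: card=7500; try (C,hash)→5740, (A,hash)→5970, (C,merge)→9990, (A,merge)→11720, (C,nl_idx)→13440, (A,nl_idx)→14720 …(+2); best=5740 via (C,hash)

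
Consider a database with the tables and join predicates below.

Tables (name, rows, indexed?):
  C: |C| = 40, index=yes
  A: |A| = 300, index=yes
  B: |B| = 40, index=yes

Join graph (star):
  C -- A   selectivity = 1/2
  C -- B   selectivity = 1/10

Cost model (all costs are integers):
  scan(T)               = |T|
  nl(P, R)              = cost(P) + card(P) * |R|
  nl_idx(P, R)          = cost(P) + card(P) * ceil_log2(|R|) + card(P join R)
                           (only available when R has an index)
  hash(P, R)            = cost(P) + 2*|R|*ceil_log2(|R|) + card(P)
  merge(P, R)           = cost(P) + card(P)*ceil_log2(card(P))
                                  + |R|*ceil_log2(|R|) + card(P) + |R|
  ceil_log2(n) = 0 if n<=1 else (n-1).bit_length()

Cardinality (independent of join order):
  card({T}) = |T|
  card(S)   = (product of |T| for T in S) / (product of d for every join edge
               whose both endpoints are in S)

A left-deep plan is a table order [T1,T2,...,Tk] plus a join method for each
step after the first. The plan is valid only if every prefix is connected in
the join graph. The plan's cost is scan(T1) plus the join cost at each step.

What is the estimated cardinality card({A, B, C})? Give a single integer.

Tables in S: A(300), B(40), C(40)
Edges inside S: C-A(d=2), C-B(d=10)
numerator = 300 * 40 * 40 = 480000
denominator = 2 * 10 = 20
card(S) = 480000 / 20 = 24000

24000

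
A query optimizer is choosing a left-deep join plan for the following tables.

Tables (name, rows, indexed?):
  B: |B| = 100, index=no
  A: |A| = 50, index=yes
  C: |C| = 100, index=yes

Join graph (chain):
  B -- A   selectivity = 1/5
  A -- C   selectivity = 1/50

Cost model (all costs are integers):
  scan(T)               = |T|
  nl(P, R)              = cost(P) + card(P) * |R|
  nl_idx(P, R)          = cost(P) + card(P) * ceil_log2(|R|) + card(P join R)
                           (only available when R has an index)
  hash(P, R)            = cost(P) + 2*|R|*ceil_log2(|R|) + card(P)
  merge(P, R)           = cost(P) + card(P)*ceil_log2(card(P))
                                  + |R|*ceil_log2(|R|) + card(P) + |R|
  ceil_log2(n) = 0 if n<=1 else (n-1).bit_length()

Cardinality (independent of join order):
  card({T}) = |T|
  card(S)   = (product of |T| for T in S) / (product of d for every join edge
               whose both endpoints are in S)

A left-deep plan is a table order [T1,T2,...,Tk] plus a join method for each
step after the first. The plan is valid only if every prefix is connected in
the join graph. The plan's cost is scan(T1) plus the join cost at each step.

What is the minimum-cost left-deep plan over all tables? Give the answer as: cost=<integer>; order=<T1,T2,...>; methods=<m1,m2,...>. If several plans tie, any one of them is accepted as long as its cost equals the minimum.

Selinger DP (subsets sized 1..n):
  {B}: scan cost=100, card=100
  {A}: scan cost=50, card=50
  {C}: scan cost=100, card=100
  {AB}: card=1000; try (A,hash)→800, (B,merge)→1200, (A,merge)→1250, (B,hash)→1500, (A,nl_idx)→1700, (B,nl)→5050 …(+1); best=800 via (A,hash)
  {AC}: card=100; try (C,nl_idx)→500, (A,hash)→800, (A,nl_idx)→800, (C,merge)→1200, (A,merge)→1250, (C,hash)→1500 …(+2); best=500 via (C,nl_idx)
  {ABC}: card=2000; try (B,hash)→2000, (B,merge)→2100, (C,hash)→3200, (C,nl_idx)→9800, (B,nl)→10500, (C,merge)→12600 …(+1); best=2000 via (B,hash)

cost=2000; order=A,C,B; methods=nl_idx,hash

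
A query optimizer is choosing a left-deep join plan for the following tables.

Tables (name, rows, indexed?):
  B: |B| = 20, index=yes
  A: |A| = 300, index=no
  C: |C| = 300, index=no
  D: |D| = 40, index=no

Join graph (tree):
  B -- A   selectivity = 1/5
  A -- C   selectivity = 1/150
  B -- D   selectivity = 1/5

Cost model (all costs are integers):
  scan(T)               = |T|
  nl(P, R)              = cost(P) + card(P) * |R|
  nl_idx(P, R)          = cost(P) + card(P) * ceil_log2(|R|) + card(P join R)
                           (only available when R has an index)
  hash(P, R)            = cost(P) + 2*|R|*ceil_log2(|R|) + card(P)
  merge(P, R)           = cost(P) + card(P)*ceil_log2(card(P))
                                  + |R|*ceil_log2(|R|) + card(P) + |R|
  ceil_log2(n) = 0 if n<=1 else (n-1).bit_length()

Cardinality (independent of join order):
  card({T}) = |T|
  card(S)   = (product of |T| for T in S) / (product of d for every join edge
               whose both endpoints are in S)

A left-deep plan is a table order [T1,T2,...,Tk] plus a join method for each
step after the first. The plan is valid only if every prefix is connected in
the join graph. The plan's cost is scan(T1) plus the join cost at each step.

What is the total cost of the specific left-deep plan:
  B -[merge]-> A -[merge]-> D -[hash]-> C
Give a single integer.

32820

step 1: scan B: cost=20, card=20
step 2: join A via merge
    card(P join A) = 20*300/(5) = 1200
    cost = 20 + 20*5 + 300*9 + 20 + 300 = 3140
step 3: join D via merge
    card(P join D) = 1200*40/(5) = 9600
    cost = 3140 + 1200*11 + 40*6 + 1200 + 40 = 17820
step 4: join C via hash
    card(P join C) = 9600*300/(150) = 19200
    cost = 17820 + 2*300*9 + 9600 = 32820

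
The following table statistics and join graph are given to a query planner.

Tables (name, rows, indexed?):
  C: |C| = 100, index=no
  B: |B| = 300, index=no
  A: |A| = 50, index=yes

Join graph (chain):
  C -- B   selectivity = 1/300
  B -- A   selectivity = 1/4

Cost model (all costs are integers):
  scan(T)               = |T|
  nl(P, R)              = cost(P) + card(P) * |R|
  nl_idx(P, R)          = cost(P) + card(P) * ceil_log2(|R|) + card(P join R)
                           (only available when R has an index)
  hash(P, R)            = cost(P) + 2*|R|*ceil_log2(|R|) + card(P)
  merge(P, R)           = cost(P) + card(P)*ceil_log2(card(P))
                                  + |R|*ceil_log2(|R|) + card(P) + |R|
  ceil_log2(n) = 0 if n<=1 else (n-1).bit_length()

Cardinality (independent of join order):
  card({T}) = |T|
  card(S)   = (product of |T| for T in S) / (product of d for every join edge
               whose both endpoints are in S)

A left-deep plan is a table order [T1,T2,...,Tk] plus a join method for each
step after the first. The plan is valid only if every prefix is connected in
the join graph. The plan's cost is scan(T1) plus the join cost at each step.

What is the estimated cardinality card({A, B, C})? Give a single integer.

1250

Tables in S: A(50), B(300), C(100)
Edges inside S: C-B(d=300), B-A(d=4)
numerator = 50 * 300 * 100 = 1500000
denominator = 300 * 4 = 1200
card(S) = 1500000 / 1200 = 1250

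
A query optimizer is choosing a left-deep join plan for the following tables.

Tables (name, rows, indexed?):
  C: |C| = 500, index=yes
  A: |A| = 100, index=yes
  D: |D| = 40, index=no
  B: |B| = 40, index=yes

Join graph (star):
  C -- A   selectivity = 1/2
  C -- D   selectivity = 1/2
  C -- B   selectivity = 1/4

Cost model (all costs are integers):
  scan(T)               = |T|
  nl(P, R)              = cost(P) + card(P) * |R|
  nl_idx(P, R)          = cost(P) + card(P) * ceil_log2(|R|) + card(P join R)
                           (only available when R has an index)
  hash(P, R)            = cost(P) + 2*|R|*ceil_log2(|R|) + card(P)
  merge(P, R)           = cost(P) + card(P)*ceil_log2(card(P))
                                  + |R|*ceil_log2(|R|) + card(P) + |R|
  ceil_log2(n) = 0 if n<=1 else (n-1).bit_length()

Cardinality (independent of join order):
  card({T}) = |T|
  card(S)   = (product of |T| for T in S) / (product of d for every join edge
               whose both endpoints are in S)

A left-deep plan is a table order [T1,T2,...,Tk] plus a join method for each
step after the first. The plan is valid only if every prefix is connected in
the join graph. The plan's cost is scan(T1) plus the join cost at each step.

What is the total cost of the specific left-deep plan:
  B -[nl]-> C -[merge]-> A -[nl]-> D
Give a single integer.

10090840

step 1: scan B: cost=40, card=40
step 2: join C via nl
    card(P join C) = 40*500/(4) = 5000
    cost = 40 + 40*500 = 20040
step 3: join A via merge
    card(P join A) = 5000*100/(2) = 250000
    cost = 20040 + 5000*13 + 100*7 + 5000 + 100 = 90840
step 4: join D via nl
    card(P join D) = 250000*40/(2) = 5000000
    cost = 90840 + 250000*40 = 10090840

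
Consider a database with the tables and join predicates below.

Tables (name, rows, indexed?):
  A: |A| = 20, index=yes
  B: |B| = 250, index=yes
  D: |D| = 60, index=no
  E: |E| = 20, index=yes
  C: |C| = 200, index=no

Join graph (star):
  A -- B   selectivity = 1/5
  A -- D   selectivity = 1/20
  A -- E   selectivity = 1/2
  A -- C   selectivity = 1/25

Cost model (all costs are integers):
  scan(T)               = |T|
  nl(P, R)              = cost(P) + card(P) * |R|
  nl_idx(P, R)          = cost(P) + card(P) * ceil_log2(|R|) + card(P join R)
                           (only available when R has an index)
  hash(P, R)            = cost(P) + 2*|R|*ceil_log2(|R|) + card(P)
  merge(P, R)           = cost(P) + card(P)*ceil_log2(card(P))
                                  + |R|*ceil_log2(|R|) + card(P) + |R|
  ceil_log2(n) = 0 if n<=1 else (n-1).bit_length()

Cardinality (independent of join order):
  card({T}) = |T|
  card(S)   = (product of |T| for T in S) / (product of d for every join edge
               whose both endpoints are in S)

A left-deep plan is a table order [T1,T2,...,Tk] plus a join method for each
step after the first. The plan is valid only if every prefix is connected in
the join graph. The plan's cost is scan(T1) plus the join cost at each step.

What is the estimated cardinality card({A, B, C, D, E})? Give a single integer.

240000

Tables in S: A(20), B(250), C(200), D(60), E(20)
Edges inside S: A-B(d=5), A-D(d=20), A-E(d=2), A-C(d=25)
numerator = 20 * 250 * 200 * 60 * 20 = 1200000000
denominator = 5 * 20 * 2 * 25 = 5000
card(S) = 1200000000 / 5000 = 240000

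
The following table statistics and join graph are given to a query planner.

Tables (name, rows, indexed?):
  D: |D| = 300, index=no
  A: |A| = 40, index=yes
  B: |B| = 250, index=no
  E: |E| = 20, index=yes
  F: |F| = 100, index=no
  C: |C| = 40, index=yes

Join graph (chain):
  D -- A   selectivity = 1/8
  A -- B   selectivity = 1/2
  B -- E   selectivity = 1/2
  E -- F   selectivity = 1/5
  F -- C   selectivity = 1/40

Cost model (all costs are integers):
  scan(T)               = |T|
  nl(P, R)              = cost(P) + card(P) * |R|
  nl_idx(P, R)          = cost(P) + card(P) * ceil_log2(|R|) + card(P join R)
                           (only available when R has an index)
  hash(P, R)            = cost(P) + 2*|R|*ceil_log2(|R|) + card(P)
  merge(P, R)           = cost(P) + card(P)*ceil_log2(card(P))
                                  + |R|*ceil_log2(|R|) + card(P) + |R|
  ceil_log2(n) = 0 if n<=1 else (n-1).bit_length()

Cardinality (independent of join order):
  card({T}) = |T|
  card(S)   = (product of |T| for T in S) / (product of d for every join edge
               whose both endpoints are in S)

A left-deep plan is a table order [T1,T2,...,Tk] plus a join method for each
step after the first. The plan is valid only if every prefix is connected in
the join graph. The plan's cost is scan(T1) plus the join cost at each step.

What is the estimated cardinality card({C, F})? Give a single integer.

Tables in S: C(40), F(100)
Edges inside S: F-C(d=40)
numerator = 40 * 100 = 4000
denominator = 40 = 40
card(S) = 4000 / 40 = 100

100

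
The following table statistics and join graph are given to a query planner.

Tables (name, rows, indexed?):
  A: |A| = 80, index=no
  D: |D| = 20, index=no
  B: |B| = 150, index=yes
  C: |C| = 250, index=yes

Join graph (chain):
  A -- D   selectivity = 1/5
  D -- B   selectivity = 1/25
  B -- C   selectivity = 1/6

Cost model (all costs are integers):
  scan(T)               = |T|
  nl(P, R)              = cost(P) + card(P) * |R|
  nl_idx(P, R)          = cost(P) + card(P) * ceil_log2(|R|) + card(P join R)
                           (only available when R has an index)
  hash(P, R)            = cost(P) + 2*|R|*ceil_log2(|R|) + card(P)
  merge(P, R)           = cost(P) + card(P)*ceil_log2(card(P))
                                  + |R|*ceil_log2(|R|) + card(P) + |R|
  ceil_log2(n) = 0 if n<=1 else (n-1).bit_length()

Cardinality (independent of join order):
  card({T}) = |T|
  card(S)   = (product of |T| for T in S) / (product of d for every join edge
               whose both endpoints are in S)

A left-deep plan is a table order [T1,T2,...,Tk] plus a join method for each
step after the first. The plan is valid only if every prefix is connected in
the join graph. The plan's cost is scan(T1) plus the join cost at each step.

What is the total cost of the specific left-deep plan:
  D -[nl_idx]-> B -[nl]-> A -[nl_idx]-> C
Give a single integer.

105260

step 1: scan D: cost=20, card=20
step 2: join B via nl_idx
    card(P join B) = 20*150/(25) = 120
    cost = 20 + 20*8 + 120 = 300
step 3: join A via nl
    card(P join A) = 120*80/(5) = 1920
    cost = 300 + 120*80 = 9900
step 4: join C via nl_idx
    card(P join C) = 1920*250/(6) = 80000
    cost = 9900 + 1920*8 + 80000 = 105260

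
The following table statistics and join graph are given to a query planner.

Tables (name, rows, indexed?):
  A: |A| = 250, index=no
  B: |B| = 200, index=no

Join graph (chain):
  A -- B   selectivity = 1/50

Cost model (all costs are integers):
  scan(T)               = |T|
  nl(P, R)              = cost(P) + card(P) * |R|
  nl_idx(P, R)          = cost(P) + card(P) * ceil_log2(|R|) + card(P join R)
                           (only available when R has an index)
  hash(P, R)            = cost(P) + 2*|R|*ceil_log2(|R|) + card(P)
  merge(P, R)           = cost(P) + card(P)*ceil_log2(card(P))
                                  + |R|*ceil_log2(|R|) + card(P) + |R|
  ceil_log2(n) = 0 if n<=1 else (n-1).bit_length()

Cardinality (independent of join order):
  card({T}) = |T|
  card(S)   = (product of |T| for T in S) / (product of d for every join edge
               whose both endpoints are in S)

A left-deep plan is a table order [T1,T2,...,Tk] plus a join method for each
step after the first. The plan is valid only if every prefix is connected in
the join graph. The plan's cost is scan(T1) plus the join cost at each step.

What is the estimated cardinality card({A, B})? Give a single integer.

1000

Tables in S: A(250), B(200)
Edges inside S: A-B(d=50)
numerator = 250 * 200 = 50000
denominator = 50 = 50
card(S) = 50000 / 50 = 1000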